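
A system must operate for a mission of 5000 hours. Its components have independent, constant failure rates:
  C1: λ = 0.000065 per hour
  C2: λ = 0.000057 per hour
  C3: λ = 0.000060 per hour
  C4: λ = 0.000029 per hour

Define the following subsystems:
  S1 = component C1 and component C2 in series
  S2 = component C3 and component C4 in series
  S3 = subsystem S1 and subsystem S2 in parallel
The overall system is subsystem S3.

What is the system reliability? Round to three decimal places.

R(C1) = exp(−0.000065 × 5000) = 0.72253
R(C2) = exp(−0.000057 × 5000) = 0.75201
R(C3) = exp(−0.000060 × 5000) = 0.74082
R(C4) = exp(−0.000029 × 5000) = 0.86502
Series (C1 and C2): 0.72253 × 0.75201 = 0.54335
Series (C3 and C4): 0.74082 × 0.86502 = 0.64082
Parallel ([0.54335] and [0.64082]): 1 − (1 − 0.54335)(1 − 0.64082) = 0.836

0.836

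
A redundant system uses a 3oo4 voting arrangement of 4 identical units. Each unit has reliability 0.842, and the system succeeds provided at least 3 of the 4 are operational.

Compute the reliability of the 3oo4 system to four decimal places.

0.8799

R = Σ_{i=3}^{4} C(4,i) p^i (1−p)^{4−i} with p = 0.842
C(4,3)·0.842^3·0.158^1 = 0.377271
C(4,4)·0.842^4·0.158^0 = 0.502630
Sum = 0.8799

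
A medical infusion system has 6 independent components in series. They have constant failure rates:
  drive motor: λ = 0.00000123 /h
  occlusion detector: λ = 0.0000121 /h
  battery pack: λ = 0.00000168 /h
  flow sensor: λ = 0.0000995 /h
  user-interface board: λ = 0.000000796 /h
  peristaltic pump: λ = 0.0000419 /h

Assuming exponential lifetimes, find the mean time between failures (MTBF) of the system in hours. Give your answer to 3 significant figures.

Series of exponential components: λ_sys = Σ λ_i
λ_sys = 0.00000123 + 0.0000121 + 0.00000168 + 0.0000995 + 0.000000796 + 0.0000419 = 1.5721e-04 /h
MTBF = 1 / λ_sys = 6360 h

6360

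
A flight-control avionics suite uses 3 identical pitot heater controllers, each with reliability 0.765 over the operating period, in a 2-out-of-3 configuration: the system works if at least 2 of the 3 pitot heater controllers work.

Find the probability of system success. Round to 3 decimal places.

0.860

R = Σ_{i=2}^{3} C(3,i) p^i (1−p)^{3−i} with p = 0.765
C(3,2)·0.765^2·0.235^1 = 0.41258
C(3,3)·0.765^3·0.235^0 = 0.44770
Sum = 0.860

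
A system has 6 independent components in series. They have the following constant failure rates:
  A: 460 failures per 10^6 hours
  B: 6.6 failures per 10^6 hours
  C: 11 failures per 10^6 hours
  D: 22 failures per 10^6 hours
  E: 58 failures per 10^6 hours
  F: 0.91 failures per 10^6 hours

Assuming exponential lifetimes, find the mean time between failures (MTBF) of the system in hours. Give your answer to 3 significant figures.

Series of exponential components: λ_sys = Σ λ_i
λ_sys = 0.00046 + 0.0000066 + 0.000011 + 0.000022 + 0.000058 + 0.00000091 = 5.5851e-04 /h
MTBF = 1 / λ_sys = 1790 h

1790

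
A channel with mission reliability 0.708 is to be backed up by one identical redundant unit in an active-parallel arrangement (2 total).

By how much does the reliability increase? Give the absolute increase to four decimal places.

R_before = 0.708
R_after = 1 − (1 − 0.708)^2 = 0.9147
ΔR = 0.9147 − 0.708 = 0.2067

0.2067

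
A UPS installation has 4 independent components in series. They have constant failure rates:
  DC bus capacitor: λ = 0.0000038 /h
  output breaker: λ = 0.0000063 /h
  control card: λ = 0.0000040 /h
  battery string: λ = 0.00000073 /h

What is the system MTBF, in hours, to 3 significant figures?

Series of exponential components: λ_sys = Σ λ_i
λ_sys = 0.0000038 + 0.0000063 + 0.0000040 + 0.00000073 = 1.4830e-05 /h
MTBF = 1 / λ_sys = 67400 h

67400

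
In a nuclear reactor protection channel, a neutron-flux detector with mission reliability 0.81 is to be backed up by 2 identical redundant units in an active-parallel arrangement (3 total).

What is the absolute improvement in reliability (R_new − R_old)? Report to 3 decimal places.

R_before = 0.81
R_after = 1 − (1 − 0.81)^3 = 0.993
ΔR = 0.993 − 0.81 = 0.183

0.183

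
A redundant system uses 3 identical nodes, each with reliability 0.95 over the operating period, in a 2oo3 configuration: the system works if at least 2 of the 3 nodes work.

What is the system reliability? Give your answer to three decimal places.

R = Σ_{i=2}^{3} C(3,i) p^i (1−p)^{3−i} with p = 0.95
C(3,2)·0.95^2·0.05^1 = 0.13538
C(3,3)·0.95^3·0.05^0 = 0.85738
Sum = 0.993

0.993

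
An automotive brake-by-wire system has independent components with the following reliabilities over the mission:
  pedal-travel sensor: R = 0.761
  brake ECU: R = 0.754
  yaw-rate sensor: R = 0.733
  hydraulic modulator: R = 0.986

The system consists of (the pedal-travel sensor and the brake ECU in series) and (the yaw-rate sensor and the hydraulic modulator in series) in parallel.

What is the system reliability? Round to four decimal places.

Series (pedal-travel sensor and brake ECU): 0.761000 × 0.754000 = 0.573794
Series (yaw-rate sensor and hydraulic modulator): 0.733000 × 0.986000 = 0.722738
Parallel ([0.573794] and [0.722738]): 1 − (1 − 0.573794)(1 − 0.722738) = 0.8818

0.8818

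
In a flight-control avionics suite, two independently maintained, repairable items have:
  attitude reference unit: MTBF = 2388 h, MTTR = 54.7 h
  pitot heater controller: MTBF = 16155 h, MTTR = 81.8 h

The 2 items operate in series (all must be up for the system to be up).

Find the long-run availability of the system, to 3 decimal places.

A(attitude reference unit) = MTBF/(MTBF+MTTR) = 2388/(2388+54.7) = 0.977607
A(pitot heater controller) = MTBF/(MTBF+MTTR) = 16155/(16155+81.8) = 0.994962
Series availability: 0.977607 × 0.994962 = 0.973

0.973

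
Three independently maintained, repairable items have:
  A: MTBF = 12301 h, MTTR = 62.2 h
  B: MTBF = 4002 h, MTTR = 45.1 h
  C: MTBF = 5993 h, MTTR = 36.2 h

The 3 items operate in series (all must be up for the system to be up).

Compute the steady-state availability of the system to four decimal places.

0.9780

A(A) = MTBF/(MTBF+MTTR) = 12301/(12301+62.2) = 0.994969
A(B) = MTBF/(MTBF+MTTR) = 4002/(4002+45.1) = 0.988856
A(C) = MTBF/(MTBF+MTTR) = 5993/(5993+36.2) = 0.993996
Series availability: 0.994969 × 0.988856 × 0.993996 = 0.9780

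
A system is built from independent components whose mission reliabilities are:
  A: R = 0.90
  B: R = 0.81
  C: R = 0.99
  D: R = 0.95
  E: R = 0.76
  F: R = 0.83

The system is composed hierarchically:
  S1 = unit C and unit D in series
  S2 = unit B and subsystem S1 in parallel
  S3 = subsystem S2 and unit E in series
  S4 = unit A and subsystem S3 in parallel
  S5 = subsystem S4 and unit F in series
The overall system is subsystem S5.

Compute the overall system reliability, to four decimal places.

Series (C and D): 0.990000 × 0.950000 = 0.940500
Parallel (B and [0.940500]): 1 − (1 − 0.810000)(1 − 0.940500) = 0.988695
Series ([0.988695] and E): 0.988695 × 0.760000 = 0.751408
Parallel (A and [0.751408]): 1 − (1 − 0.900000)(1 − 0.751408) = 0.975141
Series ([0.975141] and F): 0.975141 × 0.830000 = 0.8094

0.8094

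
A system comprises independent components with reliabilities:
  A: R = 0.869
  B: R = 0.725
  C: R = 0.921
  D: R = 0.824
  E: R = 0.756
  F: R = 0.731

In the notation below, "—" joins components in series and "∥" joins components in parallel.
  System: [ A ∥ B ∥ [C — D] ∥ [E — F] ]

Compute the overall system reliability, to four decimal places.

0.9961

Series (C and D): 0.921000 × 0.824000 = 0.758904
Series (E and F): 0.756000 × 0.731000 = 0.552636
Parallel (A, B, [0.758904], and [0.552636]): 1 − (1 − 0.869000)(1 − 0.725000)(1 − 0.758904)(1 − 0.552636) = 0.9961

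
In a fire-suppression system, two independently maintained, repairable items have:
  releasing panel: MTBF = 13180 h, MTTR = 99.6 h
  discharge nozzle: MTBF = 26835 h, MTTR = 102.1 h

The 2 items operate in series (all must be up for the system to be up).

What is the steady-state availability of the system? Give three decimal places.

0.989

A(releasing panel) = MTBF/(MTBF+MTTR) = 13180/(13180+99.6) = 0.992500
A(discharge nozzle) = MTBF/(MTBF+MTTR) = 26835/(26835+102.1) = 0.996210
Series availability: 0.992500 × 0.996210 = 0.989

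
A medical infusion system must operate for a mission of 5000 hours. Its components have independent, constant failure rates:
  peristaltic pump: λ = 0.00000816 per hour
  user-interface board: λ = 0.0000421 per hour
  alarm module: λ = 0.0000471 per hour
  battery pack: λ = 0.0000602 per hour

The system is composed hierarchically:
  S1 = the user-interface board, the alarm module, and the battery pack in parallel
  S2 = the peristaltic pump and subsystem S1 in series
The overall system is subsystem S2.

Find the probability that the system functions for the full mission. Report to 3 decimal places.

0.950

R(peristaltic pump) = exp(−0.00000816 × 5000) = 0.96002
R(user-interface board) = exp(−0.0000421 × 5000) = 0.81018
R(alarm module) = exp(−0.0000471 × 5000) = 0.79018
R(battery pack) = exp(−0.0000602 × 5000) = 0.74008
Parallel (user-interface board, alarm module, and battery pack): 1 − (1 − 0.81018)(1 − 0.79018)(1 − 0.74008) = 0.98965
Series (peristaltic pump and [0.98965]): 0.96002 × 0.98965 = 0.950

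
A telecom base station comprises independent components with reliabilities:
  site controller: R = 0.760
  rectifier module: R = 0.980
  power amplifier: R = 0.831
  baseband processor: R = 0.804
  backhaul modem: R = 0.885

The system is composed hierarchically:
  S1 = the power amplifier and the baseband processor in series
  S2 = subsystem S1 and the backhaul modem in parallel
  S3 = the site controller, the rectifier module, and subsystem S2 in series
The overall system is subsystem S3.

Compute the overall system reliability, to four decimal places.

0.7164

Series (power amplifier and baseband processor): 0.831000 × 0.804000 = 0.668124
Parallel ([0.668124] and backhaul modem): 1 − (1 − 0.668124)(1 − 0.885000) = 0.961834
Series (site controller, rectifier module, and [0.961834]): 0.760000 × 0.980000 × 0.961834 = 0.7164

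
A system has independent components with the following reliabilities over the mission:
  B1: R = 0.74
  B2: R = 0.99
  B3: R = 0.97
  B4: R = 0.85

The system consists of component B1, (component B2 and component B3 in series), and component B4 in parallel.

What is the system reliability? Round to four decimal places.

0.9985

Series (B2 and B3): 0.990000 × 0.970000 = 0.960300
Parallel (B1, [0.960300], and B4): 1 − (1 − 0.740000)(1 − 0.960300)(1 − 0.850000) = 0.9985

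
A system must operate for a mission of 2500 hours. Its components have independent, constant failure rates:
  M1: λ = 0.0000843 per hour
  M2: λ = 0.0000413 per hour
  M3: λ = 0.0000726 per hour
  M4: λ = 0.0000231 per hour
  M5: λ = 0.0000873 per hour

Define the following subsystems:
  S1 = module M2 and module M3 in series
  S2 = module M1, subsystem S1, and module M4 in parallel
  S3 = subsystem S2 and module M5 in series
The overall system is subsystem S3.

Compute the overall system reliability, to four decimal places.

0.8018

R(M1) = exp(−0.0000843 × 2500) = 0.809977
R(M2) = exp(−0.0000413 × 2500) = 0.901901
R(M3) = exp(−0.0000726 × 2500) = 0.834018
R(M4) = exp(−0.0000231 × 2500) = 0.943886
R(M5) = exp(−0.0000873 × 2500) = 0.803924
Series (M2 and M3): 0.901901 × 0.834018 = 0.752202
Parallel (M1, [0.752202], and M4): 1 − (1 − 0.809977)(1 − 0.752202)(1 − 0.943886) = 0.997358
Series ([0.997358] and M5): 0.997358 × 0.803924 = 0.8018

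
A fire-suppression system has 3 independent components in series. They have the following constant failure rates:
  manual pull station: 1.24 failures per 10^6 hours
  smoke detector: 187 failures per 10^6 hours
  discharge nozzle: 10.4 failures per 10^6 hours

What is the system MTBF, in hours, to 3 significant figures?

5030

Series of exponential components: λ_sys = Σ λ_i
λ_sys = 0.00000124 + 0.000187 + 0.0000104 = 1.9864e-04 /h
MTBF = 1 / λ_sys = 5030 h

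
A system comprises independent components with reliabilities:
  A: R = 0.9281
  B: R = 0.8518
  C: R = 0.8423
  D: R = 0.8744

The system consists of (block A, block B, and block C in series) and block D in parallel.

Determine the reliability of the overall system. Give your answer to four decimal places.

Series (A, B, and C): 0.928100 × 0.851800 × 0.842300 = 0.665885
Parallel ([0.665885] and D): 1 − (1 − 0.665885)(1 − 0.874400) = 0.9580

0.9580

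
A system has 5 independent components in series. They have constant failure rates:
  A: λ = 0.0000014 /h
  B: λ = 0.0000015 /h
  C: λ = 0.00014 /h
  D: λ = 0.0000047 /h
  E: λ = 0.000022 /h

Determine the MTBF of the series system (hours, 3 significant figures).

Series of exponential components: λ_sys = Σ λ_i
λ_sys = 0.0000014 + 0.0000015 + 0.00014 + 0.0000047 + 0.000022 = 1.6960e-04 /h
MTBF = 1 / λ_sys = 5900 h

5900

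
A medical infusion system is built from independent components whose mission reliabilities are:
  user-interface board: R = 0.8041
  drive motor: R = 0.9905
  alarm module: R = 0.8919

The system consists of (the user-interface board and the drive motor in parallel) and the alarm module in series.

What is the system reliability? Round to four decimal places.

0.8902

Parallel (user-interface board and drive motor): 1 − (1 − 0.804100)(1 − 0.990500) = 0.998139
Series ([0.998139] and alarm module): 0.998139 × 0.891900 = 0.8902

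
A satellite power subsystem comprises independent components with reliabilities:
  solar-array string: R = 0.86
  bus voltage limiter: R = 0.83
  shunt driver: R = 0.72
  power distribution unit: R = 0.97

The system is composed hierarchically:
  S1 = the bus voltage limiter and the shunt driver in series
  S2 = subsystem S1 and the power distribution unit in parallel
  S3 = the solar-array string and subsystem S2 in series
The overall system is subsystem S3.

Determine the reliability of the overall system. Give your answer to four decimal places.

Series (bus voltage limiter and shunt driver): 0.830000 × 0.720000 = 0.597600
Parallel ([0.597600] and power distribution unit): 1 − (1 − 0.597600)(1 − 0.970000) = 0.987928
Series (solar-array string and [0.987928]): 0.860000 × 0.987928 = 0.8496

0.8496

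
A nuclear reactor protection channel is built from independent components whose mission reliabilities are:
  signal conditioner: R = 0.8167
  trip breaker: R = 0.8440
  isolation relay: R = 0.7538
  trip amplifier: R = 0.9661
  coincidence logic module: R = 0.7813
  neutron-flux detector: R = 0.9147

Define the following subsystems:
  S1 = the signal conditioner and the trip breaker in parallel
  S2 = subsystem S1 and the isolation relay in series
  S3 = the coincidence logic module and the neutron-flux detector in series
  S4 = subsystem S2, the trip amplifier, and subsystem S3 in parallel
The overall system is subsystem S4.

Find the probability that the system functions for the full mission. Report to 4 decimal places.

Parallel (signal conditioner and trip breaker): 1 − (1 − 0.816700)(1 − 0.844000) = 0.971405
Series ([0.971405] and isolation relay): 0.971405 × 0.753800 = 0.732245
Series (coincidence logic module and neutron-flux detector): 0.781300 × 0.914700 = 0.714655
Parallel ([0.732245], trip amplifier, and [0.714655]): 1 − (1 − 0.732245)(1 − 0.966100)(1 − 0.714655) = 0.9974

0.9974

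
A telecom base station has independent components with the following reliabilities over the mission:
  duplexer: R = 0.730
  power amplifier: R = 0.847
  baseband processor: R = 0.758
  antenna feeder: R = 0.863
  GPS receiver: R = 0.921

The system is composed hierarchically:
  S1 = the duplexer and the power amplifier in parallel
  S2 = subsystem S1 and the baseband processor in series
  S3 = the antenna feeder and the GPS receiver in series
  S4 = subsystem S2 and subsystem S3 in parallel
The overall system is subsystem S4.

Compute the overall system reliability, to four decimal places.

0.9439

Parallel (duplexer and power amplifier): 1 − (1 − 0.730000)(1 − 0.847000) = 0.958690
Series ([0.958690] and baseband processor): 0.958690 × 0.758000 = 0.726687
Series (antenna feeder and GPS receiver): 0.863000 × 0.921000 = 0.794823
Parallel ([0.726687] and [0.794823]): 1 − (1 − 0.726687)(1 − 0.794823) = 0.9439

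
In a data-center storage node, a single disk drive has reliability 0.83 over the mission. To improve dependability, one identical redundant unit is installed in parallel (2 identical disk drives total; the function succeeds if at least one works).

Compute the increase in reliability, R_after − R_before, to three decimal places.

0.141

R_before = 0.83
R_after = 1 − (1 − 0.83)^2 = 0.971
ΔR = 0.971 − 0.83 = 0.141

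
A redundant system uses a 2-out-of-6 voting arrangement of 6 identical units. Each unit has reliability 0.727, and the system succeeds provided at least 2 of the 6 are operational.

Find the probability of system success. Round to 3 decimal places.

R = Σ_{i=2}^{6} C(6,i) p^i (1−p)^{6−i} with p = 0.727
C(6,2)·0.727^2·0.273^4 = 0.04404
C(6,3)·0.727^3·0.273^3 = 0.15636
C(6,4)·0.727^4·0.273^2 = 0.31229
C(6,5)·0.727^5·0.273^1 = 0.33265
C(6,6)·0.727^6·0.273^0 = 0.14764
Sum = 0.993

0.993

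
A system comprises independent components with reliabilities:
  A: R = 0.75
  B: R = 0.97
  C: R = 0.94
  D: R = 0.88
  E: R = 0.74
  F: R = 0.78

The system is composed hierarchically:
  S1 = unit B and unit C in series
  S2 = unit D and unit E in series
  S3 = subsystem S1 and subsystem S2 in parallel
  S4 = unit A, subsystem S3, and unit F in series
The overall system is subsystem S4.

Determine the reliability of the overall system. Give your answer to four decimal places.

0.5670

Series (B and C): 0.970000 × 0.940000 = 0.911800
Series (D and E): 0.880000 × 0.740000 = 0.651200
Parallel ([0.911800] and [0.651200]): 1 − (1 − 0.911800)(1 − 0.651200) = 0.969236
Series (A, [0.969236], and F): 0.750000 × 0.969236 × 0.780000 = 0.5670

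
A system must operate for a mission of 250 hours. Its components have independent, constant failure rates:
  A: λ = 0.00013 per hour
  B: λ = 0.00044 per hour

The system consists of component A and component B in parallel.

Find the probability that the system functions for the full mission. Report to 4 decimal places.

R(A) = exp(−0.00013 × 250) = 0.968022
R(B) = exp(−0.00044 × 250) = 0.895834
Parallel (A and B): 1 − (1 − 0.968022)(1 − 0.895834) = 0.9967

0.9967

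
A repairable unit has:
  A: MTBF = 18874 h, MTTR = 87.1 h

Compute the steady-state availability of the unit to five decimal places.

A(A) = MTBF/(MTBF+MTTR) = 18874/(18874+87.1) = 0.99541

0.99541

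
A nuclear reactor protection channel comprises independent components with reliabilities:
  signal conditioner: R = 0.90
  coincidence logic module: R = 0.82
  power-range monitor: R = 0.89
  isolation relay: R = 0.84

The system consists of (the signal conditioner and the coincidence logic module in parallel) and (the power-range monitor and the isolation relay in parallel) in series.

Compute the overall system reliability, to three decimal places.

0.965

Parallel (signal conditioner and coincidence logic module): 1 − (1 − 0.90000)(1 − 0.82000) = 0.98200
Parallel (power-range monitor and isolation relay): 1 − (1 − 0.89000)(1 − 0.84000) = 0.98240
Series ([0.98200] and [0.98240]): 0.98200 × 0.98240 = 0.965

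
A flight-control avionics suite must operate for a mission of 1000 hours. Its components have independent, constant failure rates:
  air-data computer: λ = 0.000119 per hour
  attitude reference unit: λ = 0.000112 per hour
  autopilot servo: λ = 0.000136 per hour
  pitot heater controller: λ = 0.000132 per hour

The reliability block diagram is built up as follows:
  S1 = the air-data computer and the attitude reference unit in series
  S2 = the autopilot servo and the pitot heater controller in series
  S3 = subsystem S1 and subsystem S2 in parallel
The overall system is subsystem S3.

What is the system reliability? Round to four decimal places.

R(air-data computer) = exp(−0.000119 × 1000) = 0.887808
R(attitude reference unit) = exp(−0.000112 × 1000) = 0.894044
R(autopilot servo) = exp(−0.000136 × 1000) = 0.872843
R(pitot heater controller) = exp(−0.000132 × 1000) = 0.876341
Series (air-data computer and attitude reference unit): 0.887808 × 0.894044 = 0.793739
Series (autopilot servo and pitot heater controller): 0.872843 × 0.876341 = 0.764908
Parallel ([0.793739] and [0.764908]): 1 − (1 − 0.793739)(1 − 0.764908) = 0.9515

0.9515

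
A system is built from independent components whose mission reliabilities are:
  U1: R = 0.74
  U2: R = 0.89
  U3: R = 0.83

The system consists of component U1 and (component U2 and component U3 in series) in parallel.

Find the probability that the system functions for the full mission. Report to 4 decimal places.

Series (U2 and U3): 0.890000 × 0.830000 = 0.738700
Parallel (U1 and [0.738700]): 1 − (1 − 0.740000)(1 − 0.738700) = 0.9321

0.9321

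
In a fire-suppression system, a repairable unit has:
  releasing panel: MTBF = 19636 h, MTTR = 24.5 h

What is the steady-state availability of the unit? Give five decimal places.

A(releasing panel) = MTBF/(MTBF+MTTR) = 19636/(19636+24.5) = 0.99875

0.99875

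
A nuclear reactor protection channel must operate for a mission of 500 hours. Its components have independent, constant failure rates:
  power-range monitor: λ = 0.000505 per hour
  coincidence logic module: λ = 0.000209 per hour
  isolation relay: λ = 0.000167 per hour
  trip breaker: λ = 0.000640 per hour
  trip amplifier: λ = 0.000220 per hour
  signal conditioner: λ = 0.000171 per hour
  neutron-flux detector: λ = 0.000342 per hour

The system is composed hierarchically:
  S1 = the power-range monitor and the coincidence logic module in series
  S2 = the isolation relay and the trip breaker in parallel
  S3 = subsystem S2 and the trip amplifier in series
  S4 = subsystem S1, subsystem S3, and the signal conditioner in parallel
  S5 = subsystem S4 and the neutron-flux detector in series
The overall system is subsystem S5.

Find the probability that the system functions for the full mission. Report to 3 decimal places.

R(power-range monitor) = exp(−0.000505 × 500) = 0.77686
R(coincidence logic module) = exp(−0.000209 × 500) = 0.90077
R(isolation relay) = exp(−0.000167 × 500) = 0.91989
R(trip breaker) = exp(−0.000640 × 500) = 0.72615
R(trip amplifier) = exp(−0.000220 × 500) = 0.89583
R(signal conditioner) = exp(−0.000171 × 500) = 0.91805
R(neutron-flux detector) = exp(−0.000342 × 500) = 0.84282
Series (power-range monitor and coincidence logic module): 0.77686 × 0.90077 = 0.69977
Parallel (isolation relay and trip breaker): 1 − (1 − 0.91989)(1 − 0.72615) = 0.97806
Series ([0.97806] and trip amplifier): 0.97806 × 0.89583 = 0.87618
Parallel ([0.69977], [0.87618], and signal conditioner): 1 − (1 − 0.69977)(1 − 0.87618)(1 − 0.91805) = 0.99695
Series ([0.99695] and neutron-flux detector): 0.99695 × 0.84282 = 0.840

0.840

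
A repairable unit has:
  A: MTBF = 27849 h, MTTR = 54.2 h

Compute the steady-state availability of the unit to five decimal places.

A(A) = MTBF/(MTBF+MTTR) = 27849/(27849+54.2) = 0.99806

0.99806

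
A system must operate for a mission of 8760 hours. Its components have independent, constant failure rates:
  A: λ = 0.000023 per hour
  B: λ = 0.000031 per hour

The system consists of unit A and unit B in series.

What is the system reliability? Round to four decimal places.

0.6231

R(A) = exp(−0.000023 × 8760) = 0.817520
R(B) = exp(−0.000031 × 8760) = 0.762190
Series (A and B): 0.817520 × 0.762190 = 0.6231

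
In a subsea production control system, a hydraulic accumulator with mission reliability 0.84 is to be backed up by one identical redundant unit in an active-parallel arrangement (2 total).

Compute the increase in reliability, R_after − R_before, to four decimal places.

0.1344

R_before = 0.84
R_after = 1 − (1 − 0.84)^2 = 0.9744
ΔR = 0.9744 − 0.84 = 0.1344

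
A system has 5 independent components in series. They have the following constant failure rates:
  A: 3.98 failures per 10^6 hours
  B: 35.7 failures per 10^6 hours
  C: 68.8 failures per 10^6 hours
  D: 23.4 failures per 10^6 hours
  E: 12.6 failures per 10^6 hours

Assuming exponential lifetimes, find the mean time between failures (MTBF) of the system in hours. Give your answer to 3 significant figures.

Series of exponential components: λ_sys = Σ λ_i
λ_sys = 0.00000398 + 0.0000357 + 0.0000688 + 0.0000234 + 0.0000126 = 1.4448e-04 /h
MTBF = 1 / λ_sys = 6920 h

6920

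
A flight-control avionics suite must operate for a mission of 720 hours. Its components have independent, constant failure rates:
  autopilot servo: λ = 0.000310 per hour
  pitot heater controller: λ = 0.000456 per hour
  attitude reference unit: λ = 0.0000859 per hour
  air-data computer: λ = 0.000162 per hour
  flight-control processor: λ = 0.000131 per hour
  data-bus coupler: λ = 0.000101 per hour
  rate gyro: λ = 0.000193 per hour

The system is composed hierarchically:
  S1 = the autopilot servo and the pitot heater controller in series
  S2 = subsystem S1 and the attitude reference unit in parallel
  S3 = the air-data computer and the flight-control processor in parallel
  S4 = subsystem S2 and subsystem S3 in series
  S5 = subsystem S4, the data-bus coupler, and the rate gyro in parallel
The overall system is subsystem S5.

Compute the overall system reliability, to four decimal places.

0.9997

R(autopilot servo) = exp(−0.000310 × 720) = 0.799955
R(pitot heater controller) = exp(−0.000456 × 720) = 0.720133
R(attitude reference unit) = exp(−0.0000859 × 720) = 0.940026
R(air-data computer) = exp(−0.000162 × 720) = 0.889906
R(flight-control processor) = exp(−0.000131 × 720) = 0.909992
R(data-bus coupler) = exp(−0.000101 × 720) = 0.929861
R(rate gyro) = exp(−0.000193 × 720) = 0.870263
Series (autopilot servo and pitot heater controller): 0.799955 × 0.720133 = 0.576074
Parallel ([0.576074] and attitude reference unit): 1 − (1 − 0.576074)(1 − 0.940026) = 0.974575
Parallel (air-data computer and flight-control processor): 1 − (1 − 0.889906)(1 − 0.909992) = 0.990091
Series ([0.974575] and [0.990091]): 0.974575 × 0.990091 = 0.964918
Parallel ([0.964918], data-bus coupler, and rate gyro): 1 − (1 − 0.964918)(1 − 0.929861)(1 − 0.870263) = 0.9997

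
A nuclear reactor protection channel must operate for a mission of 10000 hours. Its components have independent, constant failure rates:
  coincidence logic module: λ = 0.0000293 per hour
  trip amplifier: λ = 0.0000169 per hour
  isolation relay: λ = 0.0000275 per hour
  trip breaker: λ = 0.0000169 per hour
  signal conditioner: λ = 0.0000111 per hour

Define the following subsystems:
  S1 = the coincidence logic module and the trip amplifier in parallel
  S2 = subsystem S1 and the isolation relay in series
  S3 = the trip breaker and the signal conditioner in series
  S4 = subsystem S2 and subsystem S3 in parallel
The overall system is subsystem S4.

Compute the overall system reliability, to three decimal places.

0.934

R(coincidence logic module) = exp(−0.0000293 × 10000) = 0.74602
R(trip amplifier) = exp(−0.0000169 × 10000) = 0.84451
R(isolation relay) = exp(−0.0000275 × 10000) = 0.75957
R(trip breaker) = exp(−0.0000169 × 10000) = 0.84451
R(signal conditioner) = exp(−0.0000111 × 10000) = 0.89494
Parallel (coincidence logic module and trip amplifier): 1 − (1 − 0.74602)(1 − 0.84451) = 0.96051
Series ([0.96051] and isolation relay): 0.96051 × 0.75957 = 0.72957
Series (trip breaker and signal conditioner): 0.84451 × 0.89494 = 0.75579
Parallel ([0.72957] and [0.75579]): 1 − (1 − 0.72957)(1 − 0.75579) = 0.934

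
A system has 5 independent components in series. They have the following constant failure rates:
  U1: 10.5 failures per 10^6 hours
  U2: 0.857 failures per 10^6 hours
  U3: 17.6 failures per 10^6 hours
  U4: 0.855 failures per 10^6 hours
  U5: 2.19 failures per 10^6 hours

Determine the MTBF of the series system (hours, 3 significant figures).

Series of exponential components: λ_sys = Σ λ_i
λ_sys = 0.0000105 + 0.000000857 + 0.0000176 + 0.000000855 + 0.00000219 = 3.2002e-05 /h
MTBF = 1 / λ_sys = 31200 h

31200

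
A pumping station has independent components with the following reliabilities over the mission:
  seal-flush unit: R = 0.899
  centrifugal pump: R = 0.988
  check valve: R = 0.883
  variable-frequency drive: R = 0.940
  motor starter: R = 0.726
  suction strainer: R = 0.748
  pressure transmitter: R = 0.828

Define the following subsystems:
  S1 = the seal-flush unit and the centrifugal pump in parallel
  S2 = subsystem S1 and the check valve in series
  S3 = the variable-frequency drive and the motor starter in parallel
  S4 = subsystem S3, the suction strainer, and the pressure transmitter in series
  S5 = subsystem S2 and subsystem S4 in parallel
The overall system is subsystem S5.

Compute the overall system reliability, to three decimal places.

Parallel (seal-flush unit and centrifugal pump): 1 − (1 − 0.89900)(1 − 0.98800) = 0.99879
Series ([0.99879] and check valve): 0.99879 × 0.88300 = 0.88193
Parallel (variable-frequency drive and motor starter): 1 − (1 − 0.94000)(1 − 0.72600) = 0.98356
Series ([0.98356], suction strainer, and pressure transmitter): 0.98356 × 0.74800 × 0.82800 = 0.60916
Parallel ([0.88193] and [0.60916]): 1 − (1 − 0.88193)(1 − 0.60916) = 0.954

0.954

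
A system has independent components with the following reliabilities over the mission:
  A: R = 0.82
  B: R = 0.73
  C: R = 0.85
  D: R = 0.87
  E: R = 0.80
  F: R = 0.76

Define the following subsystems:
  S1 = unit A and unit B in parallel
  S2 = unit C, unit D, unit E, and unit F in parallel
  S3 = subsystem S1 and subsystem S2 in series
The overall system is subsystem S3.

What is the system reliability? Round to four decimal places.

0.9505

Parallel (A and B): 1 − (1 − 0.820000)(1 − 0.730000) = 0.951400
Parallel (C, D, E, and F): 1 − (1 − 0.850000)(1 − 0.870000)(1 − 0.800000)(1 − 0.760000) = 0.999064
Series ([0.951400] and [0.999064]): 0.951400 × 0.999064 = 0.9505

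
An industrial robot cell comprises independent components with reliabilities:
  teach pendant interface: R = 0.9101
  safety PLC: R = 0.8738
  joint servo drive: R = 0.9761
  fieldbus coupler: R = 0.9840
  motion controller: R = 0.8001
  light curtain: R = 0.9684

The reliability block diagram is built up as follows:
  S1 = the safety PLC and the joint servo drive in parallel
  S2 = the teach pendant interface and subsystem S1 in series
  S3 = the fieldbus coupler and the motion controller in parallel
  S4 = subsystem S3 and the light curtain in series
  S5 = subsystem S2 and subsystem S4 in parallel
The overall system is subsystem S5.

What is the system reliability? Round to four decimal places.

0.9968

Parallel (safety PLC and joint servo drive): 1 − (1 − 0.873800)(1 − 0.976100) = 0.996984
Series (teach pendant interface and [0.996984]): 0.910100 × 0.996984 = 0.907355
Parallel (fieldbus coupler and motion controller): 1 − (1 − 0.984000)(1 − 0.800100) = 0.996802
Series ([0.996802] and light curtain): 0.996802 × 0.968400 = 0.965303
Parallel ([0.907355] and [0.965303]): 1 − (1 − 0.907355)(1 − 0.965303) = 0.9968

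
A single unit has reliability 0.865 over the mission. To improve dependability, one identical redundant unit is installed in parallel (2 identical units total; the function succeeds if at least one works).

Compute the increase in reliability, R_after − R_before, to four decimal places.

0.1168

R_before = 0.865
R_after = 1 − (1 − 0.865)^2 = 0.9818
ΔR = 0.9818 − 0.865 = 0.1168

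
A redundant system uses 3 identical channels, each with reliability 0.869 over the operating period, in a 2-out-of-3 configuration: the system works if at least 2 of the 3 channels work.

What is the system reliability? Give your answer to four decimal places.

0.9530

R = Σ_{i=2}^{3} C(3,i) p^i (1−p)^{3−i} with p = 0.869
C(3,2)·0.869^2·0.131^1 = 0.296778
C(3,3)·0.869^3·0.131^0 = 0.656235
Sum = 0.9530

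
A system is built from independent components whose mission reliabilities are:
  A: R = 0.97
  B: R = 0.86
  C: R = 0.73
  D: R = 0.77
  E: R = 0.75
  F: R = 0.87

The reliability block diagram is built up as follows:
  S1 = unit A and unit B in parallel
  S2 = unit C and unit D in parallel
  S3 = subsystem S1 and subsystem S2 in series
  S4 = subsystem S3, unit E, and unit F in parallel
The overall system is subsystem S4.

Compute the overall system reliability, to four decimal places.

0.9979

Parallel (A and B): 1 − (1 − 0.970000)(1 − 0.860000) = 0.995800
Parallel (C and D): 1 − (1 − 0.730000)(1 − 0.770000) = 0.937900
Series ([0.995800] and [0.937900]): 0.995800 × 0.937900 = 0.933961
Parallel ([0.933961], E, and F): 1 − (1 − 0.933961)(1 − 0.750000)(1 − 0.870000) = 0.9979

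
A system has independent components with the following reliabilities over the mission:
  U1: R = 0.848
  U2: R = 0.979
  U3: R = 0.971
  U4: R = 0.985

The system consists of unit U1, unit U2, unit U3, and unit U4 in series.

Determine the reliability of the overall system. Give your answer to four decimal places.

Series (U1, U2, U3, and U4): 0.848000 × 0.979000 × 0.971000 × 0.985000 = 0.7940

0.7940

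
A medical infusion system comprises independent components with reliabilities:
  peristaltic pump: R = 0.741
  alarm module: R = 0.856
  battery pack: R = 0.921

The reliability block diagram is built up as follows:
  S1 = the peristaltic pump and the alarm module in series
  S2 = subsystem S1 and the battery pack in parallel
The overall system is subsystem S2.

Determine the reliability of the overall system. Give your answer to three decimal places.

Series (peristaltic pump and alarm module): 0.74100 × 0.85600 = 0.63430
Parallel ([0.63430] and battery pack): 1 − (1 − 0.63430)(1 − 0.92100) = 0.971

0.971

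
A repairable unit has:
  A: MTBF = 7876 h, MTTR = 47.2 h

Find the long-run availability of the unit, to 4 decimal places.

A(A) = MTBF/(MTBF+MTTR) = 7876/(7876+47.2) = 0.9940

0.9940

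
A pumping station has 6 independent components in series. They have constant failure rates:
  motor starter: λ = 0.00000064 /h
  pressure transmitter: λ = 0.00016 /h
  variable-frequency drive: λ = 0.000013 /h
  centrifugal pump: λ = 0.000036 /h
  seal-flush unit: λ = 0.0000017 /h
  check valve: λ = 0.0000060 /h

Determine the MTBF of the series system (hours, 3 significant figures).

4600

Series of exponential components: λ_sys = Σ λ_i
λ_sys = 0.00000064 + 0.00016 + 0.000013 + 0.000036 + 0.0000017 + 0.0000060 = 2.1734e-04 /h
MTBF = 1 / λ_sys = 4600 h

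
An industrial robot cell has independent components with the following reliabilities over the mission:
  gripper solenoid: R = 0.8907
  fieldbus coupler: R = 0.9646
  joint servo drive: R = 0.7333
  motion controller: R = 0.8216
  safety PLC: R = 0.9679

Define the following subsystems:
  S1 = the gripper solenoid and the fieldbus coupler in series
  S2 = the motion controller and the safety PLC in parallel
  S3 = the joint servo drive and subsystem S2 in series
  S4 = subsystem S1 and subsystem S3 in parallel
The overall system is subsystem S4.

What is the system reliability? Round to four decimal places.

Series (gripper solenoid and fieldbus coupler): 0.890700 × 0.964600 = 0.859169
Parallel (motion controller and safety PLC): 1 − (1 − 0.821600)(1 − 0.967900) = 0.994273
Series (joint servo drive and [0.994273]): 0.733300 × 0.994273 = 0.729100
Parallel ([0.859169] and [0.729100]): 1 − (1 − 0.859169)(1 − 0.729100) = 0.9618

0.9618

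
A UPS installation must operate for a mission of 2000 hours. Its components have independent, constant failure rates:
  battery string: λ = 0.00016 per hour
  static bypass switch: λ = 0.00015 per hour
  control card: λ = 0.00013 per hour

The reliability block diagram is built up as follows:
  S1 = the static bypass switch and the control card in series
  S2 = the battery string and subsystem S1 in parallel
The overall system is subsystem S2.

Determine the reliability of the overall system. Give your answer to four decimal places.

R(battery string) = exp(−0.00016 × 2000) = 0.726149
R(static bypass switch) = exp(−0.00015 × 2000) = 0.740818
R(control card) = exp(−0.00013 × 2000) = 0.771052
Series (static bypass switch and control card): 0.740818 × 0.771052 = 0.571209
Parallel (battery string and [0.571209]): 1 − (1 − 0.726149)(1 − 0.571209) = 0.8826

0.8826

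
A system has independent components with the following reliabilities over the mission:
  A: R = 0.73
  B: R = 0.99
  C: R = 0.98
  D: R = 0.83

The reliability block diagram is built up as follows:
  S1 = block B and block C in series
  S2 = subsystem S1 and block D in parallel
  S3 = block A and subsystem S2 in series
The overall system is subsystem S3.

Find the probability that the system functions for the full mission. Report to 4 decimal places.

0.7263

Series (B and C): 0.990000 × 0.980000 = 0.970200
Parallel ([0.970200] and D): 1 − (1 − 0.970200)(1 − 0.830000) = 0.994934
Series (A and [0.994934]): 0.730000 × 0.994934 = 0.7263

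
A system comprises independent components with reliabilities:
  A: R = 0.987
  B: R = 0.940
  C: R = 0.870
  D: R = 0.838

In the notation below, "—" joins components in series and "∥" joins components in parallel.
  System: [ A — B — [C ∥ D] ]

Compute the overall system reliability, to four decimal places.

Parallel (C and D): 1 − (1 − 0.870000)(1 − 0.838000) = 0.978940
Series (A, B, and [0.978940]): 0.987000 × 0.940000 × 0.978940 = 0.9082

0.9082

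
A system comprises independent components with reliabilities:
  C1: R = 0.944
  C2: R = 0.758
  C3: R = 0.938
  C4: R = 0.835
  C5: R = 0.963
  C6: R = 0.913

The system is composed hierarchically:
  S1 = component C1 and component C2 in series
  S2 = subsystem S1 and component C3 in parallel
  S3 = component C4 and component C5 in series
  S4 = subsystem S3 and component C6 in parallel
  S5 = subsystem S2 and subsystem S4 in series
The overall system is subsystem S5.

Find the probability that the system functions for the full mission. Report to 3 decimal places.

Series (C1 and C2): 0.94400 × 0.75800 = 0.71555
Parallel ([0.71555] and C3): 1 − (1 − 0.71555)(1 − 0.93800) = 0.98236
Series (C4 and C5): 0.83500 × 0.96300 = 0.80411
Parallel ([0.80411] and C6): 1 − (1 − 0.80411)(1 − 0.91300) = 0.98296
Series ([0.98236] and [0.98296]): 0.98236 × 0.98296 = 0.966

0.966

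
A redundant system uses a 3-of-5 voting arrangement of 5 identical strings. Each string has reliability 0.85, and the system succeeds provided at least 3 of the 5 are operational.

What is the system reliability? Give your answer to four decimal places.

R = Σ_{i=3}^{5} C(5,i) p^i (1−p)^{5−i} with p = 0.85
C(5,3)·0.85^3·0.15^2 = 0.138178
C(5,4)·0.85^4·0.15^1 = 0.391505
C(5,5)·0.85^5·0.15^0 = 0.443705
Sum = 0.9734

0.9734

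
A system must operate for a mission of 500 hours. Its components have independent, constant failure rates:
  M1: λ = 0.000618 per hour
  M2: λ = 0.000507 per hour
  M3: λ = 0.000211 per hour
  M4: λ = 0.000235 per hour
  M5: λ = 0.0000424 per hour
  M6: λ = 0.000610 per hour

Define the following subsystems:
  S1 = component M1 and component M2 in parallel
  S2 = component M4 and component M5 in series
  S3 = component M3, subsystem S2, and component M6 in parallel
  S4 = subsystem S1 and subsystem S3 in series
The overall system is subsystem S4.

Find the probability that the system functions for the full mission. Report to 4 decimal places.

R(M1) = exp(−0.000618 × 500) = 0.734181
R(M2) = exp(−0.000507 × 500) = 0.776080
R(M3) = exp(−0.000211 × 500) = 0.899874
R(M4) = exp(−0.000235 × 500) = 0.889141
R(M5) = exp(−0.0000424 × 500) = 0.979023
R(M6) = exp(−0.000610 × 500) = 0.737123
Parallel (M1 and M2): 1 − (1 − 0.734181)(1 − 0.776080) = 0.940478
Series (M4 and M5): 0.889141 × 0.979023 = 0.870489
Parallel (M3, [0.870489], and M6): 1 − (1 − 0.899874)(1 − 0.870489)(1 − 0.737123) = 0.996591
Series ([0.940478] and [0.996591]): 0.940478 × 0.996591 = 0.9373

0.9373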